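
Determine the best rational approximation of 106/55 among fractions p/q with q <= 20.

27/14

Expand x = 106/55 as a continued fraction with the Euclidean algorithm:
  106 = 1*55 + 51, so a_0 = 1.
  55 = 1*51 + 4, so a_1 = 1.
  51 = 12*4 + 3, so a_2 = 12.
  4 = 1*3 + 1, so a_3 = 1.
  3 = 3*1 + 0, so a_4 = 3.
so x = [1; 1, 12, 1, 3].
Convergents (p_i = a_i*p_{i-1} + p_{i-2}, q_i = a_i*q_{i-1} + q_{i-2} with p_{-2}=0, p_{-1}=1, q_{-2}=1, q_{-1}=0), until the denominator exceeds 20:
  i=0: a_0=1, p_0 = 1*1 + 0 = 1, q_0 = 1*0 + 1 = 1.
  i=1: a_1=1, p_1 = 1*1 + 1 = 2, q_1 = 1*1 + 0 = 1.
  i=2: a_2=12, p_2 = 12*2 + 1 = 25, q_2 = 12*1 + 1 = 13.
  i=3: a_3=1, p_3 = 1*25 + 2 = 27, q_3 = 1*13 + 1 = 14.
  i=4: a_4=3, p_4 = 3*27 + 25 = 106, q_4 = 3*14 + 13 = 55.
q_4 = 55 > 20, so the last convergent with denominator <= 20 is p_3/q_3 = 27/14.
The closest fraction with denominator <= 20 is either p_3/q_3 or the intermediate fraction (k*p_3 + p_2)/(k*q_3 + q_2) with the largest k >= 1 whose denominator stays <= 20; these approach x as k grows, and every other convergent or intermediate fraction in range is farther away.
Largest k: floor((20 - q_2)/q_3) = floor((20 - 13)/14) = 0.
Since k = 0, no intermediate fraction beyond p_3/q_3 has denominator <= 20, so the convergent 27/14 is the closest (its error is |106*14 - 27*55|/(55*14) = 1/770).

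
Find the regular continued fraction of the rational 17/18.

[0; 1, 17]

Run the Euclidean algorithm on 17 and 18; the successive quotients are the partial quotients a_0, a_1, ... (each step inverts the fractional part left over by the previous one):
  17 = 0*18 + 17, so a_0 = 0.
  18 = 1*17 + 1, so a_1 = 1.
  17 = 17*1 + 0, so a_2 = 17.
The remainder reaches 0 after 3 divisions, so the expansion has 3 partial quotients, read off in order.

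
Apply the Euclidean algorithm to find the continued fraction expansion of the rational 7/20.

[0; 2, 1, 6]

Run the Euclidean algorithm on 7 and 20; the successive quotients are the partial quotients a_0, a_1, ... (each step inverts the fractional part left over by the previous one):
  7 = 0*20 + 7, so a_0 = 0.
  20 = 2*7 + 6, so a_1 = 2.
  7 = 1*6 + 1, so a_2 = 1.
  6 = 6*1 + 0, so a_3 = 6.
The remainder reaches 0 after 4 divisions, so the expansion has 4 partial quotients, read off in order.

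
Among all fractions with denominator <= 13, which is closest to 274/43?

Expand x = 274/43 as a continued fraction with the Euclidean algorithm:
  274 = 6*43 + 16, so a_0 = 6.
  43 = 2*16 + 11, so a_1 = 2.
  16 = 1*11 + 5, so a_2 = 1.
  11 = 2*5 + 1, so a_3 = 2.
  5 = 5*1 + 0, so a_4 = 5.
so x = [6; 2, 1, 2, 5].
Convergents (p_i = a_i*p_{i-1} + p_{i-2}, q_i = a_i*q_{i-1} + q_{i-2} with p_{-2}=0, p_{-1}=1, q_{-2}=1, q_{-1}=0), until the denominator exceeds 13:
  i=0: a_0=6, p_0 = 6*1 + 0 = 6, q_0 = 6*0 + 1 = 1.
  i=1: a_1=2, p_1 = 2*6 + 1 = 13, q_1 = 2*1 + 0 = 2.
  i=2: a_2=1, p_2 = 1*13 + 6 = 19, q_2 = 1*2 + 1 = 3.
  i=3: a_3=2, p_3 = 2*19 + 13 = 51, q_3 = 2*3 + 2 = 8.
  i=4: a_4=5, p_4 = 5*51 + 19 = 274, q_4 = 5*8 + 3 = 43.
q_4 = 43 > 13, so the last convergent with denominator <= 13 is p_3/q_3 = 51/8.
The closest fraction with denominator <= 13 is either p_3/q_3 or the intermediate fraction (k*p_3 + p_2)/(k*q_3 + q_2) with the largest k >= 1 whose denominator stays <= 13; these approach x as k grows, and every other convergent or intermediate fraction in range is farther away.
Largest k: floor((13 - q_2)/q_3) = floor((13 - 3)/8) = 1.
That gives (1*51 + 19)/(1*8 + 3) = 70/11.
Compare the errors: |x - 51/8| = |274*8 - 51*43|/(43*8) = 1/344, and |x - 70/11| = |274*11 - 70*43|/(43*11) = 4/473.
Cross-multiplying, 1*473 = 473 < 1376 = 4*344, so 1/344 is smaller: the convergent 51/8 is closer to x than 70/11.

51/8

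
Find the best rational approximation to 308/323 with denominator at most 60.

Expand x = 308/323 as a continued fraction with the Euclidean algorithm:
  308 = 0*323 + 308, so a_0 = 0.
  323 = 1*308 + 15, so a_1 = 1.
  308 = 20*15 + 8, so a_2 = 20.
  15 = 1*8 + 7, so a_3 = 1.
  8 = 1*7 + 1, so a_4 = 1.
  7 = 7*1 + 0, so a_5 = 7.
so x = [0; 1, 20, 1, 1, 7].
Convergents (p_i = a_i*p_{i-1} + p_{i-2}, q_i = a_i*q_{i-1} + q_{i-2} with p_{-2}=0, p_{-1}=1, q_{-2}=1, q_{-1}=0), until the denominator exceeds 60:
  i=0: a_0=0, p_0 = 0*1 + 0 = 0, q_0 = 0*0 + 1 = 1.
  i=1: a_1=1, p_1 = 1*0 + 1 = 1, q_1 = 1*1 + 0 = 1.
  i=2: a_2=20, p_2 = 20*1 + 0 = 20, q_2 = 20*1 + 1 = 21.
  i=3: a_3=1, p_3 = 1*20 + 1 = 21, q_3 = 1*21 + 1 = 22.
  i=4: a_4=1, p_4 = 1*21 + 20 = 41, q_4 = 1*22 + 21 = 43.
  i=5: a_5=7, p_5 = 7*41 + 21 = 308, q_5 = 7*43 + 22 = 323.
q_5 = 323 > 60, so the last convergent with denominator <= 60 is p_4/q_4 = 41/43.
The closest fraction with denominator <= 60 is either p_4/q_4 or the intermediate fraction (k*p_4 + p_3)/(k*q_4 + q_3) with the largest k >= 1 whose denominator stays <= 60; these approach x as k grows, and every other convergent or intermediate fraction in range is farther away.
Largest k: floor((60 - q_3)/q_4) = floor((60 - 22)/43) = 0.
Since k = 0, no intermediate fraction beyond p_4/q_4 has denominator <= 60, so the convergent 41/43 is the closest (its error is |308*43 - 41*323|/(323*43) = 1/13889).

41/43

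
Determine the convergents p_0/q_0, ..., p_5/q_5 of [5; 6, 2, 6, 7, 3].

Using the convergent recurrence p_i = a_i*p_{i-1} + p_{i-2}, q_i = a_i*q_{i-1} + q_{i-2} with p_{-2}=0, p_{-1}=1, q_{-2}=1, q_{-1}=0:
  i=0: a_0=5, p_0 = 5*1 + 0 = 5, q_0 = 5*0 + 1 = 1.
  i=1: a_1=6, p_1 = 6*5 + 1 = 31, q_1 = 6*1 + 0 = 6.
  i=2: a_2=2, p_2 = 2*31 + 5 = 67, q_2 = 2*6 + 1 = 13.
  i=3: a_3=6, p_3 = 6*67 + 31 = 433, q_3 = 6*13 + 6 = 84.
  i=4: a_4=7, p_4 = 7*433 + 67 = 3098, q_4 = 7*84 + 13 = 601.
  i=5: a_5=3, p_5 = 3*3098 + 433 = 9727, q_5 = 3*601 + 84 = 1887.

5/1, 31/6, 67/13, 433/84, 3098/601, 9727/1887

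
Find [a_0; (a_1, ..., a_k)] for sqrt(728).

[26; (1, 52)]

Write x_i = (sqrt(728) + m_i)/d_i with (m_0, d_0) = (0, 1). a_0 = floor(sqrt(728)) = 26, since 26^2 = 676 <= 728 < 729 = 27^2.
Iterate m_{i+1} = d_i*a_i - m_i, d_{i+1} = (728 - m_{i+1}^2)/d_i, a_{i+1} = floor((a_0 + m_{i+1})/d_{i+1}):
  m_1 = 1*26 - 0 = 26, d_1 = (728 - 26^2)/1 = 52/1 = 52, a_1 = floor((26 + 26)/52) = 1.
  m_2 = 52*1 - 26 = 26, d_2 = (728 - 26^2)/52 = 52/52 = 1, a_2 = floor((26 + 26)/1) = 52.
  m_3 = 1*52 - 26 = 26, d_3 = (728 - 26^2)/1 = 52/1 = 52: (m_3, d_3) = (m_1, d_1) = (26, 52), so from here the quotients repeat a_1, a_2; the period length is 2.
Hence the expansion of sqrt(728) is a_0 = 26 followed by the repeating block 1, 52 (period 2).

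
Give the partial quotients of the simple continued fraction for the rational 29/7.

Run the Euclidean algorithm on 29 and 7; the successive quotients are the partial quotients a_0, a_1, ... (each step inverts the fractional part left over by the previous one):
  29 = 4*7 + 1, so a_0 = 4.
  7 = 7*1 + 0, so a_1 = 7.
The remainder reaches 0 after 2 divisions, so the expansion has 2 partial quotients, read off in order.

[4; 7]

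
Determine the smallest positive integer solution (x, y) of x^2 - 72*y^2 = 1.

(x, y) = (17, 2)

First expand sqrt(72) as a continued fraction. With x_i = (sqrt(72) + m_i)/d_i and (m_0, d_0) = (0, 1): a_0 = floor(sqrt(72)) = 8, since 8^2 = 64 <= 72 < 81 = 9^2.
Iterate m_{i+1} = d_i*a_i - m_i, d_{i+1} = (72 - m_{i+1}^2)/d_i, a_{i+1} = floor((a_0 + m_{i+1})/d_{i+1}):
  m_1 = 1*8 - 0 = 8, d_1 = (72 - 8^2)/1 = 8/1 = 8, a_1 = floor((8 + 8)/8) = 2.
  m_2 = 8*2 - 8 = 8, d_2 = (72 - 8^2)/8 = 8/8 = 1, a_2 = floor((8 + 8)/1) = 16.
  m_3 = 1*16 - 8 = 8, d_3 = (72 - 8^2)/1 = 8/1 = 8: (m_3, d_3) = (m_1, d_1) = (8, 8), so from here the quotients repeat a_1, a_2; the period length is 2.
So sqrt(72) = [8; (2, 16)] with period length k = 2.
k is even, so the fundamental solution of x^2 - 72y^2 = 1 is (p_{k-1}, q_{k-1}) = (p_1, q_1); compute convergents through index 1.
Convergents (p_i = a_i*p_{i-1} + p_{i-2}, q_i = a_i*q_{i-1} + q_{i-2} with p_{-2}=0, p_{-1}=1, q_{-2}=1, q_{-1}=0):
  i=0: a_0=8, p_0 = 8*1 + 0 = 8, q_0 = 8*0 + 1 = 1.
  i=1: a_1=2, p_1 = 2*8 + 1 = 17, q_1 = 2*1 + 0 = 2.
Check: 17^2 - 72*2^2 = 289 - 288 = 1, so (x, y) = (17, 2) solves the equation, and by the theorem it is the least positive solution.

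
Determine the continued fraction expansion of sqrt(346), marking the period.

[18; (1, 1, 1, 1, 36)]

Write x_i = (sqrt(346) + m_i)/d_i with (m_0, d_0) = (0, 1). a_0 = floor(sqrt(346)) = 18, since 18^2 = 324 <= 346 < 361 = 19^2.
Iterate m_{i+1} = d_i*a_i - m_i, d_{i+1} = (346 - m_{i+1}^2)/d_i, a_{i+1} = floor((a_0 + m_{i+1})/d_{i+1}):
  m_1 = 1*18 - 0 = 18, d_1 = (346 - 18^2)/1 = 22/1 = 22, a_1 = floor((18 + 18)/22) = 1.
  m_2 = 22*1 - 18 = 4, d_2 = (346 - 4^2)/22 = 330/22 = 15, a_2 = floor((18 + 4)/15) = 1.
  m_3 = 15*1 - 4 = 11, d_3 = (346 - 11^2)/15 = 225/15 = 15, a_3 = floor((18 + 11)/15) = 1.
  m_4 = 15*1 - 11 = 4, d_4 = (346 - 4^2)/15 = 330/15 = 22, a_4 = floor((18 + 4)/22) = 1.
  m_5 = 22*1 - 4 = 18, d_5 = (346 - 18^2)/22 = 22/22 = 1, a_5 = floor((18 + 18)/1) = 36.
  m_6 = 1*36 - 18 = 18, d_6 = (346 - 18^2)/1 = 22/1 = 22: (m_6, d_6) = (m_1, d_1) = (18, 22), so from here the quotients repeat a_1, ..., a_5; the period length is 5.
Hence the expansion of sqrt(346) is a_0 = 18 followed by the repeating block 1, 1, 1, 1, 36 (period 5).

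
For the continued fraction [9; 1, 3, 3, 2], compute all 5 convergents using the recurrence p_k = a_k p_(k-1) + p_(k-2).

Using the convergent recurrence p_i = a_i*p_{i-1} + p_{i-2}, q_i = a_i*q_{i-1} + q_{i-2} with p_{-2}=0, p_{-1}=1, q_{-2}=1, q_{-1}=0:
  i=0: a_0=9, p_0 = 9*1 + 0 = 9, q_0 = 9*0 + 1 = 1.
  i=1: a_1=1, p_1 = 1*9 + 1 = 10, q_1 = 1*1 + 0 = 1.
  i=2: a_2=3, p_2 = 3*10 + 9 = 39, q_2 = 3*1 + 1 = 4.
  i=3: a_3=3, p_3 = 3*39 + 10 = 127, q_3 = 3*4 + 1 = 13.
  i=4: a_4=2, p_4 = 2*127 + 39 = 293, q_4 = 2*13 + 4 = 30.

9/1, 10/1, 39/4, 127/13, 293/30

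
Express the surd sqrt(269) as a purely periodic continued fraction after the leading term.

Write x_i = (sqrt(269) + m_i)/d_i with (m_0, d_0) = (0, 1). a_0 = floor(sqrt(269)) = 16, since 16^2 = 256 <= 269 < 289 = 17^2.
Iterate m_{i+1} = d_i*a_i - m_i, d_{i+1} = (269 - m_{i+1}^2)/d_i, a_{i+1} = floor((a_0 + m_{i+1})/d_{i+1}):
  m_1 = 1*16 - 0 = 16, d_1 = (269 - 16^2)/1 = 13/1 = 13, a_1 = floor((16 + 16)/13) = 2.
  m_2 = 13*2 - 16 = 10, d_2 = (269 - 10^2)/13 = 169/13 = 13, a_2 = floor((16 + 10)/13) = 2.
  m_3 = 13*2 - 10 = 16, d_3 = (269 - 16^2)/13 = 13/13 = 1, a_3 = floor((16 + 16)/1) = 32.
  m_4 = 1*32 - 16 = 16, d_4 = (269 - 16^2)/1 = 13/1 = 13: (m_4, d_4) = (m_1, d_1) = (16, 13), so from here the quotients repeat a_1, ..., a_3; the period length is 3.
Hence the expansion of sqrt(269) is a_0 = 16 followed by the repeating block 2, 2, 32 (period 3).

[16; (2, 2, 32)]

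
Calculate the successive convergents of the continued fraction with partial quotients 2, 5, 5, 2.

2/1, 11/5, 57/26, 125/57

Using the convergent recurrence p_i = a_i*p_{i-1} + p_{i-2}, q_i = a_i*q_{i-1} + q_{i-2} with p_{-2}=0, p_{-1}=1, q_{-2}=1, q_{-1}=0:
  i=0: a_0=2, p_0 = 2*1 + 0 = 2, q_0 = 2*0 + 1 = 1.
  i=1: a_1=5, p_1 = 5*2 + 1 = 11, q_1 = 5*1 + 0 = 5.
  i=2: a_2=5, p_2 = 5*11 + 2 = 57, q_2 = 5*5 + 1 = 26.
  i=3: a_3=2, p_3 = 2*57 + 11 = 125, q_3 = 2*26 + 5 = 57.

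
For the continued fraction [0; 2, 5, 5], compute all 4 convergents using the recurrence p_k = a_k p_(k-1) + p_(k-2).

Using the convergent recurrence p_i = a_i*p_{i-1} + p_{i-2}, q_i = a_i*q_{i-1} + q_{i-2} with p_{-2}=0, p_{-1}=1, q_{-2}=1, q_{-1}=0:
  i=0: a_0=0, p_0 = 0*1 + 0 = 0, q_0 = 0*0 + 1 = 1.
  i=1: a_1=2, p_1 = 2*0 + 1 = 1, q_1 = 2*1 + 0 = 2.
  i=2: a_2=5, p_2 = 5*1 + 0 = 5, q_2 = 5*2 + 1 = 11.
  i=3: a_3=5, p_3 = 5*5 + 1 = 26, q_3 = 5*11 + 2 = 57.

0/1, 1/2, 5/11, 26/57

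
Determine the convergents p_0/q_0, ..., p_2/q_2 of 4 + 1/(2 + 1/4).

Using the convergent recurrence p_i = a_i*p_{i-1} + p_{i-2}, q_i = a_i*q_{i-1} + q_{i-2} with p_{-2}=0, p_{-1}=1, q_{-2}=1, q_{-1}=0:
  i=0: a_0=4, p_0 = 4*1 + 0 = 4, q_0 = 4*0 + 1 = 1.
  i=1: a_1=2, p_1 = 2*4 + 1 = 9, q_1 = 2*1 + 0 = 2.
  i=2: a_2=4, p_2 = 4*9 + 4 = 40, q_2 = 4*2 + 1 = 9.

4/1, 9/2, 40/9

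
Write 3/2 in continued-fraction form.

[1; 2]

Run the Euclidean algorithm on 3 and 2; the successive quotients are the partial quotients a_0, a_1, ... (each step inverts the fractional part left over by the previous one):
  3 = 1*2 + 1, so a_0 = 1.
  2 = 2*1 + 0, so a_1 = 2.
The remainder reaches 0 after 2 divisions, so the expansion has 2 partial quotients, read off in order.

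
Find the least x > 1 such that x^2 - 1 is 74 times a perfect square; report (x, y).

First expand sqrt(74) as a continued fraction. With x_i = (sqrt(74) + m_i)/d_i and (m_0, d_0) = (0, 1): a_0 = floor(sqrt(74)) = 8, since 8^2 = 64 <= 74 < 81 = 9^2.
Iterate m_{i+1} = d_i*a_i - m_i, d_{i+1} = (74 - m_{i+1}^2)/d_i, a_{i+1} = floor((a_0 + m_{i+1})/d_{i+1}):
  m_1 = 1*8 - 0 = 8, d_1 = (74 - 8^2)/1 = 10/1 = 10, a_1 = floor((8 + 8)/10) = 1.
  m_2 = 10*1 - 8 = 2, d_2 = (74 - 2^2)/10 = 70/10 = 7, a_2 = floor((8 + 2)/7) = 1.
  m_3 = 7*1 - 2 = 5, d_3 = (74 - 5^2)/7 = 49/7 = 7, a_3 = floor((8 + 5)/7) = 1.
  m_4 = 7*1 - 5 = 2, d_4 = (74 - 2^2)/7 = 70/7 = 10, a_4 = floor((8 + 2)/10) = 1.
  m_5 = 10*1 - 2 = 8, d_5 = (74 - 8^2)/10 = 10/10 = 1, a_5 = floor((8 + 8)/1) = 16.
  m_6 = 1*16 - 8 = 8, d_6 = (74 - 8^2)/1 = 10/1 = 10: (m_6, d_6) = (m_1, d_1) = (8, 10), so from here the quotients repeat a_1, ..., a_5; the period length is 5.
So sqrt(74) = [8; (1, 1, 1, 1, 16)] with period length k = 5.
k is odd, so (p_{k-1}, q_{k-1}) only solves x^2 - 74y^2 = -1 and the fundamental solution of x^2 - 74y^2 = 1 is (p_{2k-1}, q_{2k-1}) = (p_9, q_9); compute convergents through index 9, running through the period twice.
Convergents (p_i = a_i*p_{i-1} + p_{i-2}, q_i = a_i*q_{i-1} + q_{i-2} with p_{-2}=0, p_{-1}=1, q_{-2}=1, q_{-1}=0):
  i=0: a_0=8, p_0 = 8*1 + 0 = 8, q_0 = 8*0 + 1 = 1.
  i=1: a_1=1, p_1 = 1*8 + 1 = 9, q_1 = 1*1 + 0 = 1.
  i=2: a_2=1, p_2 = 1*9 + 8 = 17, q_2 = 1*1 + 1 = 2.
  i=3: a_3=1, p_3 = 1*17 + 9 = 26, q_3 = 1*2 + 1 = 3.
  i=4: a_4=1, p_4 = 1*26 + 17 = 43, q_4 = 1*3 + 2 = 5.
  i=5: a_5=16, p_5 = 16*43 + 26 = 714, q_5 = 16*5 + 3 = 83.
  i=6: a_6=1, p_6 = 1*714 + 43 = 757, q_6 = 1*83 + 5 = 88.
  i=7: a_7=1, p_7 = 1*757 + 714 = 1471, q_7 = 1*88 + 83 = 171.
  i=8: a_8=1, p_8 = 1*1471 + 757 = 2228, q_8 = 1*171 + 88 = 259.
  i=9: a_9=1, p_9 = 1*2228 + 1471 = 3699, q_9 = 1*259 + 171 = 430.
Indeed p_4^2 - 74*q_4^2 = 1849 - 1850 = -1, not +1.
Check: 3699^2 - 74*430^2 = 13682601 - 13682600 = 1, so (x, y) = (3699, 430) solves the equation, and by the theorem it is the least positive solution.

(x, y) = (3699, 430)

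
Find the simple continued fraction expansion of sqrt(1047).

Write x_i = (sqrt(1047) + m_i)/d_i with (m_0, d_0) = (0, 1). a_0 = floor(sqrt(1047)) = 32, since 32^2 = 1024 <= 1047 < 1089 = 33^2.
Iterate m_{i+1} = d_i*a_i - m_i, d_{i+1} = (1047 - m_{i+1}^2)/d_i, a_{i+1} = floor((a_0 + m_{i+1})/d_{i+1}):
  m_1 = 1*32 - 0 = 32, d_1 = (1047 - 32^2)/1 = 23/1 = 23, a_1 = floor((32 + 32)/23) = 2.
  m_2 = 23*2 - 32 = 14, d_2 = (1047 - 14^2)/23 = 851/23 = 37, a_2 = floor((32 + 14)/37) = 1.
  m_3 = 37*1 - 14 = 23, d_3 = (1047 - 23^2)/37 = 518/37 = 14, a_3 = floor((32 + 23)/14) = 3.
  m_4 = 14*3 - 23 = 19, d_4 = (1047 - 19^2)/14 = 686/14 = 49, a_4 = floor((32 + 19)/49) = 1.
  m_5 = 49*1 - 19 = 30, d_5 = (1047 - 30^2)/49 = 147/49 = 3, a_5 = floor((32 + 30)/3) = 20.
  m_6 = 3*20 - 30 = 30, d_6 = (1047 - 30^2)/3 = 147/3 = 49, a_6 = floor((32 + 30)/49) = 1.
  m_7 = 49*1 - 30 = 19, d_7 = (1047 - 19^2)/49 = 686/49 = 14, a_7 = floor((32 + 19)/14) = 3.
  m_8 = 14*3 - 19 = 23, d_8 = (1047 - 23^2)/14 = 518/14 = 37, a_8 = floor((32 + 23)/37) = 1.
  m_9 = 37*1 - 23 = 14, d_9 = (1047 - 14^2)/37 = 851/37 = 23, a_9 = floor((32 + 14)/23) = 2.
  m_10 = 23*2 - 14 = 32, d_10 = (1047 - 32^2)/23 = 23/23 = 1, a_10 = floor((32 + 32)/1) = 64.
  m_11 = 1*64 - 32 = 32, d_11 = (1047 - 32^2)/1 = 23/1 = 23: (m_11, d_11) = (m_1, d_1) = (32, 23), so from here the quotients repeat a_1, ..., a_10; the period length is 10.
Hence the expansion of sqrt(1047) is a_0 = 32 followed by the repeating block 2, 1, 3, 1, 20, 1, 3, 1, 2, 64 (period 10).

[32; (2, 1, 3, 1, 20, 1, 3, 1, 2, 64)]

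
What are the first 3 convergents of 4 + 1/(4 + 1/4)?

4/1, 17/4, 72/17

Using the convergent recurrence p_i = a_i*p_{i-1} + p_{i-2}, q_i = a_i*q_{i-1} + q_{i-2} with p_{-2}=0, p_{-1}=1, q_{-2}=1, q_{-1}=0:
  i=0: a_0=4, p_0 = 4*1 + 0 = 4, q_0 = 4*0 + 1 = 1.
  i=1: a_1=4, p_1 = 4*4 + 1 = 17, q_1 = 4*1 + 0 = 4.
  i=2: a_2=4, p_2 = 4*17 + 4 = 72, q_2 = 4*4 + 1 = 17.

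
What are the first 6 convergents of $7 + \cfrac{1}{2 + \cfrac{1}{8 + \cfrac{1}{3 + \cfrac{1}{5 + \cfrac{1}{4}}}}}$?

7/1, 15/2, 127/17, 396/53, 2107/282, 8824/1181

Using the convergent recurrence p_i = a_i*p_{i-1} + p_{i-2}, q_i = a_i*q_{i-1} + q_{i-2} with p_{-2}=0, p_{-1}=1, q_{-2}=1, q_{-1}=0:
  i=0: a_0=7, p_0 = 7*1 + 0 = 7, q_0 = 7*0 + 1 = 1.
  i=1: a_1=2, p_1 = 2*7 + 1 = 15, q_1 = 2*1 + 0 = 2.
  i=2: a_2=8, p_2 = 8*15 + 7 = 127, q_2 = 8*2 + 1 = 17.
  i=3: a_3=3, p_3 = 3*127 + 15 = 396, q_3 = 3*17 + 2 = 53.
  i=4: a_4=5, p_4 = 5*396 + 127 = 2107, q_4 = 5*53 + 17 = 282.
  i=5: a_5=4, p_5 = 4*2107 + 396 = 8824, q_5 = 4*282 + 53 = 1181.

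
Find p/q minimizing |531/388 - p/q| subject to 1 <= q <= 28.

Expand x = 531/388 as a continued fraction with the Euclidean algorithm:
  531 = 1*388 + 143, so a_0 = 1.
  388 = 2*143 + 102, so a_1 = 2.
  143 = 1*102 + 41, so a_2 = 1.
  102 = 2*41 + 20, so a_3 = 2.
  41 = 2*20 + 1, so a_4 = 2.
  20 = 20*1 + 0, so a_5 = 20.
so x = [1; 2, 1, 2, 2, 20].
Convergents (p_i = a_i*p_{i-1} + p_{i-2}, q_i = a_i*q_{i-1} + q_{i-2} with p_{-2}=0, p_{-1}=1, q_{-2}=1, q_{-1}=0), until the denominator exceeds 28:
  i=0: a_0=1, p_0 = 1*1 + 0 = 1, q_0 = 1*0 + 1 = 1.
  i=1: a_1=2, p_1 = 2*1 + 1 = 3, q_1 = 2*1 + 0 = 2.
  i=2: a_2=1, p_2 = 1*3 + 1 = 4, q_2 = 1*2 + 1 = 3.
  i=3: a_3=2, p_3 = 2*4 + 3 = 11, q_3 = 2*3 + 2 = 8.
  i=4: a_4=2, p_4 = 2*11 + 4 = 26, q_4 = 2*8 + 3 = 19.
  i=5: a_5=20, p_5 = 20*26 + 11 = 531, q_5 = 20*19 + 8 = 388.
q_5 = 388 > 28, so the last convergent with denominator <= 28 is p_4/q_4 = 26/19.
The closest fraction with denominator <= 28 is either p_4/q_4 or the intermediate fraction (k*p_4 + p_3)/(k*q_4 + q_3) with the largest k >= 1 whose denominator stays <= 28; these approach x as k grows, and every other convergent or intermediate fraction in range is farther away.
Largest k: floor((28 - q_3)/q_4) = floor((28 - 8)/19) = 1.
That gives (1*26 + 11)/(1*19 + 8) = 37/27.
Compare the errors: |x - 26/19| = |531*19 - 26*388|/(388*19) = 1/7372, and |x - 37/27| = |531*27 - 37*388|/(388*27) = 19/10476.
Cross-multiplying, 1*10476 = 10476 < 140068 = 19*7372, so 1/7372 is smaller: the convergent 26/19 is closer to x than 37/27.

26/19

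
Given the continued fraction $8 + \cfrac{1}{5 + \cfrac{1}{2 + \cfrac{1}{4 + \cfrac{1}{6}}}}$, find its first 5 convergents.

8/1, 41/5, 90/11, 401/49, 2496/305

Using the convergent recurrence p_i = a_i*p_{i-1} + p_{i-2}, q_i = a_i*q_{i-1} + q_{i-2} with p_{-2}=0, p_{-1}=1, q_{-2}=1, q_{-1}=0:
  i=0: a_0=8, p_0 = 8*1 + 0 = 8, q_0 = 8*0 + 1 = 1.
  i=1: a_1=5, p_1 = 5*8 + 1 = 41, q_1 = 5*1 + 0 = 5.
  i=2: a_2=2, p_2 = 2*41 + 8 = 90, q_2 = 2*5 + 1 = 11.
  i=3: a_3=4, p_3 = 4*90 + 41 = 401, q_3 = 4*11 + 5 = 49.
  i=4: a_4=6, p_4 = 6*401 + 90 = 2496, q_4 = 6*49 + 11 = 305.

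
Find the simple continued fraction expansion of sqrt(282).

[16; (1, 3, 1, 4, 1, 3, 1, 32)]

Write x_i = (sqrt(282) + m_i)/d_i with (m_0, d_0) = (0, 1). a_0 = floor(sqrt(282)) = 16, since 16^2 = 256 <= 282 < 289 = 17^2.
Iterate m_{i+1} = d_i*a_i - m_i, d_{i+1} = (282 - m_{i+1}^2)/d_i, a_{i+1} = floor((a_0 + m_{i+1})/d_{i+1}):
  m_1 = 1*16 - 0 = 16, d_1 = (282 - 16^2)/1 = 26/1 = 26, a_1 = floor((16 + 16)/26) = 1.
  m_2 = 26*1 - 16 = 10, d_2 = (282 - 10^2)/26 = 182/26 = 7, a_2 = floor((16 + 10)/7) = 3.
  m_3 = 7*3 - 10 = 11, d_3 = (282 - 11^2)/7 = 161/7 = 23, a_3 = floor((16 + 11)/23) = 1.
  m_4 = 23*1 - 11 = 12, d_4 = (282 - 12^2)/23 = 138/23 = 6, a_4 = floor((16 + 12)/6) = 4.
  m_5 = 6*4 - 12 = 12, d_5 = (282 - 12^2)/6 = 138/6 = 23, a_5 = floor((16 + 12)/23) = 1.
  m_6 = 23*1 - 12 = 11, d_6 = (282 - 11^2)/23 = 161/23 = 7, a_6 = floor((16 + 11)/7) = 3.
  m_7 = 7*3 - 11 = 10, d_7 = (282 - 10^2)/7 = 182/7 = 26, a_7 = floor((16 + 10)/26) = 1.
  m_8 = 26*1 - 10 = 16, d_8 = (282 - 16^2)/26 = 26/26 = 1, a_8 = floor((16 + 16)/1) = 32.
  m_9 = 1*32 - 16 = 16, d_9 = (282 - 16^2)/1 = 26/1 = 26: (m_9, d_9) = (m_1, d_1) = (16, 26), so from here the quotients repeat a_1, ..., a_8; the period length is 8.
Hence the expansion of sqrt(282) is a_0 = 16 followed by the repeating block 1, 3, 1, 4, 1, 3, 1, 32 (period 8).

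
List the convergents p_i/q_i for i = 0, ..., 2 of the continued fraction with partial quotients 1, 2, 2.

1/1, 3/2, 7/5

Using the convergent recurrence p_i = a_i*p_{i-1} + p_{i-2}, q_i = a_i*q_{i-1} + q_{i-2} with p_{-2}=0, p_{-1}=1, q_{-2}=1, q_{-1}=0:
  i=0: a_0=1, p_0 = 1*1 + 0 = 1, q_0 = 1*0 + 1 = 1.
  i=1: a_1=2, p_1 = 2*1 + 1 = 3, q_1 = 2*1 + 0 = 2.
  i=2: a_2=2, p_2 = 2*3 + 1 = 7, q_2 = 2*2 + 1 = 5.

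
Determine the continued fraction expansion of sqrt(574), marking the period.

Write x_i = (sqrt(574) + m_i)/d_i with (m_0, d_0) = (0, 1). a_0 = floor(sqrt(574)) = 23, since 23^2 = 529 <= 574 < 576 = 24^2.
Iterate m_{i+1} = d_i*a_i - m_i, d_{i+1} = (574 - m_{i+1}^2)/d_i, a_{i+1} = floor((a_0 + m_{i+1})/d_{i+1}):
  m_1 = 1*23 - 0 = 23, d_1 = (574 - 23^2)/1 = 45/1 = 45, a_1 = floor((23 + 23)/45) = 1.
  m_2 = 45*1 - 23 = 22, d_2 = (574 - 22^2)/45 = 90/45 = 2, a_2 = floor((23 + 22)/2) = 22.
  m_3 = 2*22 - 22 = 22, d_3 = (574 - 22^2)/2 = 90/2 = 45, a_3 = floor((23 + 22)/45) = 1.
  m_4 = 45*1 - 22 = 23, d_4 = (574 - 23^2)/45 = 45/45 = 1, a_4 = floor((23 + 23)/1) = 46.
  m_5 = 1*46 - 23 = 23, d_5 = (574 - 23^2)/1 = 45/1 = 45: (m_5, d_5) = (m_1, d_1) = (23, 45), so from here the quotients repeat a_1, ..., a_4; the period length is 4.
Hence the expansion of sqrt(574) is a_0 = 23 followed by the repeating block 1, 22, 1, 46 (period 4).

[23; (1, 22, 1, 46)]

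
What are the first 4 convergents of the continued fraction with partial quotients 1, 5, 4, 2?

Using the convergent recurrence p_i = a_i*p_{i-1} + p_{i-2}, q_i = a_i*q_{i-1} + q_{i-2} with p_{-2}=0, p_{-1}=1, q_{-2}=1, q_{-1}=0:
  i=0: a_0=1, p_0 = 1*1 + 0 = 1, q_0 = 1*0 + 1 = 1.
  i=1: a_1=5, p_1 = 5*1 + 1 = 6, q_1 = 5*1 + 0 = 5.
  i=2: a_2=4, p_2 = 4*6 + 1 = 25, q_2 = 4*5 + 1 = 21.
  i=3: a_3=2, p_3 = 2*25 + 6 = 56, q_3 = 2*21 + 5 = 47.

1/1, 6/5, 25/21, 56/47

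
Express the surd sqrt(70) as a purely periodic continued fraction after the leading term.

[8; (2, 1, 2, 1, 2, 16)]

Write x_i = (sqrt(70) + m_i)/d_i with (m_0, d_0) = (0, 1). a_0 = floor(sqrt(70)) = 8, since 8^2 = 64 <= 70 < 81 = 9^2.
Iterate m_{i+1} = d_i*a_i - m_i, d_{i+1} = (70 - m_{i+1}^2)/d_i, a_{i+1} = floor((a_0 + m_{i+1})/d_{i+1}):
  m_1 = 1*8 - 0 = 8, d_1 = (70 - 8^2)/1 = 6/1 = 6, a_1 = floor((8 + 8)/6) = 2.
  m_2 = 6*2 - 8 = 4, d_2 = (70 - 4^2)/6 = 54/6 = 9, a_2 = floor((8 + 4)/9) = 1.
  m_3 = 9*1 - 4 = 5, d_3 = (70 - 5^2)/9 = 45/9 = 5, a_3 = floor((8 + 5)/5) = 2.
  m_4 = 5*2 - 5 = 5, d_4 = (70 - 5^2)/5 = 45/5 = 9, a_4 = floor((8 + 5)/9) = 1.
  m_5 = 9*1 - 5 = 4, d_5 = (70 - 4^2)/9 = 54/9 = 6, a_5 = floor((8 + 4)/6) = 2.
  m_6 = 6*2 - 4 = 8, d_6 = (70 - 8^2)/6 = 6/6 = 1, a_6 = floor((8 + 8)/1) = 16.
  m_7 = 1*16 - 8 = 8, d_7 = (70 - 8^2)/1 = 6/1 = 6: (m_7, d_7) = (m_1, d_1) = (8, 6), so from here the quotients repeat a_1, ..., a_6; the period length is 6.
Hence the expansion of sqrt(70) is a_0 = 8 followed by the repeating block 2, 1, 2, 1, 2, 16 (period 6).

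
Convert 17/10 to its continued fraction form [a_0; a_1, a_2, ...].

[1; 1, 2, 3]

Run the Euclidean algorithm on 17 and 10; the successive quotients are the partial quotients a_0, a_1, ... (each step inverts the fractional part left over by the previous one):
  17 = 1*10 + 7, so a_0 = 1.
  10 = 1*7 + 3, so a_1 = 1.
  7 = 2*3 + 1, so a_2 = 2.
  3 = 3*1 + 0, so a_3 = 3.
The remainder reaches 0 after 4 divisions, so the expansion has 4 partial quotients, read off in order.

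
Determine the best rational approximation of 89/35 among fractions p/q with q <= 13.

Expand x = 89/35 as a continued fraction with the Euclidean algorithm:
  89 = 2*35 + 19, so a_0 = 2.
  35 = 1*19 + 16, so a_1 = 1.
  19 = 1*16 + 3, so a_2 = 1.
  16 = 5*3 + 1, so a_3 = 5.
  3 = 3*1 + 0, so a_4 = 3.
so x = [2; 1, 1, 5, 3].
Convergents (p_i = a_i*p_{i-1} + p_{i-2}, q_i = a_i*q_{i-1} + q_{i-2} with p_{-2}=0, p_{-1}=1, q_{-2}=1, q_{-1}=0), until the denominator exceeds 13:
  i=0: a_0=2, p_0 = 2*1 + 0 = 2, q_0 = 2*0 + 1 = 1.
  i=1: a_1=1, p_1 = 1*2 + 1 = 3, q_1 = 1*1 + 0 = 1.
  i=2: a_2=1, p_2 = 1*3 + 2 = 5, q_2 = 1*1 + 1 = 2.
  i=3: a_3=5, p_3 = 5*5 + 3 = 28, q_3 = 5*2 + 1 = 11.
  i=4: a_4=3, p_4 = 3*28 + 5 = 89, q_4 = 3*11 + 2 = 35.
q_4 = 35 > 13, so the last convergent with denominator <= 13 is p_3/q_3 = 28/11.
The closest fraction with denominator <= 13 is either p_3/q_3 or the intermediate fraction (k*p_3 + p_2)/(k*q_3 + q_2) with the largest k >= 1 whose denominator stays <= 13; these approach x as k grows, and every other convergent or intermediate fraction in range is farther away.
Largest k: floor((13 - q_2)/q_3) = floor((13 - 2)/11) = 1.
That gives (1*28 + 5)/(1*11 + 2) = 33/13.
Compare the errors: |x - 28/11| = |89*11 - 28*35|/(35*11) = 1/385, and |x - 33/13| = |89*13 - 33*35|/(35*13) = 2/455.
Cross-multiplying, 1*455 = 455 < 770 = 2*385, so 1/385 is smaller: the convergent 28/11 is closer to x than 33/13.

28/11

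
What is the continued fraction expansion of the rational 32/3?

Run the Euclidean algorithm on 32 and 3; the successive quotients are the partial quotients a_0, a_1, ... (each step inverts the fractional part left over by the previous one):
  32 = 10*3 + 2, so a_0 = 10.
  3 = 1*2 + 1, so a_1 = 1.
  2 = 2*1 + 0, so a_2 = 2.
The remainder reaches 0 after 3 divisions, so the expansion has 3 partial quotients, read off in order.

[10; 1, 2]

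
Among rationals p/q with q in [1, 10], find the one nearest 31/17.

Expand x = 31/17 as a continued fraction with the Euclidean algorithm:
  31 = 1*17 + 14, so a_0 = 1.
  17 = 1*14 + 3, so a_1 = 1.
  14 = 4*3 + 2, so a_2 = 4.
  3 = 1*2 + 1, so a_3 = 1.
  2 = 2*1 + 0, so a_4 = 2.
so x = [1; 1, 4, 1, 2].
Convergents (p_i = a_i*p_{i-1} + p_{i-2}, q_i = a_i*q_{i-1} + q_{i-2} with p_{-2}=0, p_{-1}=1, q_{-2}=1, q_{-1}=0), until the denominator exceeds 10:
  i=0: a_0=1, p_0 = 1*1 + 0 = 1, q_0 = 1*0 + 1 = 1.
  i=1: a_1=1, p_1 = 1*1 + 1 = 2, q_1 = 1*1 + 0 = 1.
  i=2: a_2=4, p_2 = 4*2 + 1 = 9, q_2 = 4*1 + 1 = 5.
  i=3: a_3=1, p_3 = 1*9 + 2 = 11, q_3 = 1*5 + 1 = 6.
  i=4: a_4=2, p_4 = 2*11 + 9 = 31, q_4 = 2*6 + 5 = 17.
q_4 = 17 > 10, so the last convergent with denominator <= 10 is p_3/q_3 = 11/6.
The closest fraction with denominator <= 10 is either p_3/q_3 or the intermediate fraction (k*p_3 + p_2)/(k*q_3 + q_2) with the largest k >= 1 whose denominator stays <= 10; these approach x as k grows, and every other convergent or intermediate fraction in range is farther away.
Largest k: floor((10 - q_2)/q_3) = floor((10 - 5)/6) = 0.
Since k = 0, no intermediate fraction beyond p_3/q_3 has denominator <= 10, so the convergent 11/6 is the closest (its error is |31*6 - 11*17|/(17*6) = 1/102).

11/6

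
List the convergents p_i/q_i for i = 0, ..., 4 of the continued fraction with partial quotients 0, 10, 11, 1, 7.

0/1, 1/10, 11/111, 12/121, 95/958

Using the convergent recurrence p_i = a_i*p_{i-1} + p_{i-2}, q_i = a_i*q_{i-1} + q_{i-2} with p_{-2}=0, p_{-1}=1, q_{-2}=1, q_{-1}=0:
  i=0: a_0=0, p_0 = 0*1 + 0 = 0, q_0 = 0*0 + 1 = 1.
  i=1: a_1=10, p_1 = 10*0 + 1 = 1, q_1 = 10*1 + 0 = 10.
  i=2: a_2=11, p_2 = 11*1 + 0 = 11, q_2 = 11*10 + 1 = 111.
  i=3: a_3=1, p_3 = 1*11 + 1 = 12, q_3 = 1*111 + 10 = 121.
  i=4: a_4=7, p_4 = 7*12 + 11 = 95, q_4 = 7*121 + 111 = 958.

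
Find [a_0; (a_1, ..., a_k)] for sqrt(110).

[10; (2, 20)]

Write x_i = (sqrt(110) + m_i)/d_i with (m_0, d_0) = (0, 1). a_0 = floor(sqrt(110)) = 10, since 10^2 = 100 <= 110 < 121 = 11^2.
Iterate m_{i+1} = d_i*a_i - m_i, d_{i+1} = (110 - m_{i+1}^2)/d_i, a_{i+1} = floor((a_0 + m_{i+1})/d_{i+1}):
  m_1 = 1*10 - 0 = 10, d_1 = (110 - 10^2)/1 = 10/1 = 10, a_1 = floor((10 + 10)/10) = 2.
  m_2 = 10*2 - 10 = 10, d_2 = (110 - 10^2)/10 = 10/10 = 1, a_2 = floor((10 + 10)/1) = 20.
  m_3 = 1*20 - 10 = 10, d_3 = (110 - 10^2)/1 = 10/1 = 10: (m_3, d_3) = (m_1, d_1) = (10, 10), so from here the quotients repeat a_1, a_2; the period length is 2.
Hence the expansion of sqrt(110) is a_0 = 10 followed by the repeating block 2, 20 (period 2).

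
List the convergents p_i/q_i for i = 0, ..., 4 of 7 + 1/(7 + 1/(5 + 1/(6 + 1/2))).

Using the convergent recurrence p_i = a_i*p_{i-1} + p_{i-2}, q_i = a_i*q_{i-1} + q_{i-2} with p_{-2}=0, p_{-1}=1, q_{-2}=1, q_{-1}=0:
  i=0: a_0=7, p_0 = 7*1 + 0 = 7, q_0 = 7*0 + 1 = 1.
  i=1: a_1=7, p_1 = 7*7 + 1 = 50, q_1 = 7*1 + 0 = 7.
  i=2: a_2=5, p_2 = 5*50 + 7 = 257, q_2 = 5*7 + 1 = 36.
  i=3: a_3=6, p_3 = 6*257 + 50 = 1592, q_3 = 6*36 + 7 = 223.
  i=4: a_4=2, p_4 = 2*1592 + 257 = 3441, q_4 = 2*223 + 36 = 482.

7/1, 50/7, 257/36, 1592/223, 3441/482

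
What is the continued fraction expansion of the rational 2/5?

Run the Euclidean algorithm on 2 and 5; the successive quotients are the partial quotients a_0, a_1, ... (each step inverts the fractional part left over by the previous one):
  2 = 0*5 + 2, so a_0 = 0.
  5 = 2*2 + 1, so a_1 = 2.
  2 = 2*1 + 0, so a_2 = 2.
The remainder reaches 0 after 3 divisions, so the expansion has 3 partial quotients, read off in order.

[0; 2, 2]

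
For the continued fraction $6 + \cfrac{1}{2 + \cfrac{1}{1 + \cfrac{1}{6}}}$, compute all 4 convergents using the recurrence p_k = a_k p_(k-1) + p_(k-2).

Using the convergent recurrence p_i = a_i*p_{i-1} + p_{i-2}, q_i = a_i*q_{i-1} + q_{i-2} with p_{-2}=0, p_{-1}=1, q_{-2}=1, q_{-1}=0:
  i=0: a_0=6, p_0 = 6*1 + 0 = 6, q_0 = 6*0 + 1 = 1.
  i=1: a_1=2, p_1 = 2*6 + 1 = 13, q_1 = 2*1 + 0 = 2.
  i=2: a_2=1, p_2 = 1*13 + 6 = 19, q_2 = 1*2 + 1 = 3.
  i=3: a_3=6, p_3 = 6*19 + 13 = 127, q_3 = 6*3 + 2 = 20.

6/1, 13/2, 19/3, 127/20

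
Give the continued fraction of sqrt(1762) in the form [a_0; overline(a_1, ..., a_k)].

[41; overline(1, 40, 1, 82)]

Write x_i = (sqrt(1762) + m_i)/d_i with (m_0, d_0) = (0, 1). a_0 = floor(sqrt(1762)) = 41, since 41^2 = 1681 <= 1762 < 1764 = 42^2.
Iterate m_{i+1} = d_i*a_i - m_i, d_{i+1} = (1762 - m_{i+1}^2)/d_i, a_{i+1} = floor((a_0 + m_{i+1})/d_{i+1}):
  m_1 = 1*41 - 0 = 41, d_1 = (1762 - 41^2)/1 = 81/1 = 81, a_1 = floor((41 + 41)/81) = 1.
  m_2 = 81*1 - 41 = 40, d_2 = (1762 - 40^2)/81 = 162/81 = 2, a_2 = floor((41 + 40)/2) = 40.
  m_3 = 2*40 - 40 = 40, d_3 = (1762 - 40^2)/2 = 162/2 = 81, a_3 = floor((41 + 40)/81) = 1.
  m_4 = 81*1 - 40 = 41, d_4 = (1762 - 41^2)/81 = 81/81 = 1, a_4 = floor((41 + 41)/1) = 82.
  m_5 = 1*82 - 41 = 41, d_5 = (1762 - 41^2)/1 = 81/1 = 81: (m_5, d_5) = (m_1, d_1) = (41, 81), so from here the quotients repeat a_1, ..., a_4; the period length is 4.
Hence the expansion of sqrt(1762) is a_0 = 41 followed by the repeating block 1, 40, 1, 82 (period 4).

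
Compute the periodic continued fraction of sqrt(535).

Write x_i = (sqrt(535) + m_i)/d_i with (m_0, d_0) = (0, 1). a_0 = floor(sqrt(535)) = 23, since 23^2 = 529 <= 535 < 576 = 24^2.
Iterate m_{i+1} = d_i*a_i - m_i, d_{i+1} = (535 - m_{i+1}^2)/d_i, a_{i+1} = floor((a_0 + m_{i+1})/d_{i+1}):
  m_1 = 1*23 - 0 = 23, d_1 = (535 - 23^2)/1 = 6/1 = 6, a_1 = floor((23 + 23)/6) = 7.
  m_2 = 6*7 - 23 = 19, d_2 = (535 - 19^2)/6 = 174/6 = 29, a_2 = floor((23 + 19)/29) = 1.
  m_3 = 29*1 - 19 = 10, d_3 = (535 - 10^2)/29 = 435/29 = 15, a_3 = floor((23 + 10)/15) = 2.
  m_4 = 15*2 - 10 = 20, d_4 = (535 - 20^2)/15 = 135/15 = 9, a_4 = floor((23 + 20)/9) = 4.
  m_5 = 9*4 - 20 = 16, d_5 = (535 - 16^2)/9 = 279/9 = 31, a_5 = floor((23 + 16)/31) = 1.
  m_6 = 31*1 - 16 = 15, d_6 = (535 - 15^2)/31 = 310/31 = 10, a_6 = floor((23 + 15)/10) = 3.
  m_7 = 10*3 - 15 = 15, d_7 = (535 - 15^2)/10 = 310/10 = 31, a_7 = floor((23 + 15)/31) = 1.
  m_8 = 31*1 - 15 = 16, d_8 = (535 - 16^2)/31 = 279/31 = 9, a_8 = floor((23 + 16)/9) = 4.
  m_9 = 9*4 - 16 = 20, d_9 = (535 - 20^2)/9 = 135/9 = 15, a_9 = floor((23 + 20)/15) = 2.
  m_10 = 15*2 - 20 = 10, d_10 = (535 - 10^2)/15 = 435/15 = 29, a_10 = floor((23 + 10)/29) = 1.
  m_11 = 29*1 - 10 = 19, d_11 = (535 - 19^2)/29 = 174/29 = 6, a_11 = floor((23 + 19)/6) = 7.
  m_12 = 6*7 - 19 = 23, d_12 = (535 - 23^2)/6 = 6/6 = 1, a_12 = floor((23 + 23)/1) = 46.
  m_13 = 1*46 - 23 = 23, d_13 = (535 - 23^2)/1 = 6/1 = 6: (m_13, d_13) = (m_1, d_1) = (23, 6), so from here the quotients repeat a_1, ..., a_12; the period length is 12.
Hence the expansion of sqrt(535) is a_0 = 23 followed by the repeating block 7, 1, 2, 4, 1, 3, 1, 4, 2, 1, 7, 46 (period 12).

[23; (7, 1, 2, 4, 1, 3, 1, 4, 2, 1, 7, 46)]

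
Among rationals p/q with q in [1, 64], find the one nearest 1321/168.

Expand x = 1321/168 as a continued fraction with the Euclidean algorithm:
  1321 = 7*168 + 145, so a_0 = 7.
  168 = 1*145 + 23, so a_1 = 1.
  145 = 6*23 + 7, so a_2 = 6.
  23 = 3*7 + 2, so a_3 = 3.
  7 = 3*2 + 1, so a_4 = 3.
  2 = 2*1 + 0, so a_5 = 2.
so x = [7; 1, 6, 3, 3, 2].
Convergents (p_i = a_i*p_{i-1} + p_{i-2}, q_i = a_i*q_{i-1} + q_{i-2} with p_{-2}=0, p_{-1}=1, q_{-2}=1, q_{-1}=0), until the denominator exceeds 64:
  i=0: a_0=7, p_0 = 7*1 + 0 = 7, q_0 = 7*0 + 1 = 1.
  i=1: a_1=1, p_1 = 1*7 + 1 = 8, q_1 = 1*1 + 0 = 1.
  i=2: a_2=6, p_2 = 6*8 + 7 = 55, q_2 = 6*1 + 1 = 7.
  i=3: a_3=3, p_3 = 3*55 + 8 = 173, q_3 = 3*7 + 1 = 22.
  i=4: a_4=3, p_4 = 3*173 + 55 = 574, q_4 = 3*22 + 7 = 73.
q_4 = 73 > 64, so the last convergent with denominator <= 64 is p_3/q_3 = 173/22.
The closest fraction with denominator <= 64 is either p_3/q_3 or the intermediate fraction (k*p_3 + p_2)/(k*q_3 + q_2) with the largest k >= 1 whose denominator stays <= 64; these approach x as k grows, and every other convergent or intermediate fraction in range is farther away.
Largest k: floor((64 - q_2)/q_3) = floor((64 - 7)/22) = 2.
That gives (2*173 + 55)/(2*22 + 7) = 401/51.
Compare the errors: |x - 173/22| = |1321*22 - 173*168|/(168*22) = 2/3696, and |x - 401/51| = |1321*51 - 401*168|/(168*51) = 3/8568.
Cross-multiplying, 3*3696 = 11088 < 17136 = 2*8568, so 3/8568 is smaller: the intermediate fraction 401/51 is closer to x than 173/22.

401/51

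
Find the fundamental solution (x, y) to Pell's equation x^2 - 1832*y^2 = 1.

(x, y) = (22899, 535)

First expand sqrt(1832) as a continued fraction. With x_i = (sqrt(1832) + m_i)/d_i and (m_0, d_0) = (0, 1): a_0 = floor(sqrt(1832)) = 42, since 42^2 = 1764 <= 1832 < 1849 = 43^2.
Iterate m_{i+1} = d_i*a_i - m_i, d_{i+1} = (1832 - m_{i+1}^2)/d_i, a_{i+1} = floor((a_0 + m_{i+1})/d_{i+1}):
  m_1 = 1*42 - 0 = 42, d_1 = (1832 - 42^2)/1 = 68/1 = 68, a_1 = floor((42 + 42)/68) = 1.
  m_2 = 68*1 - 42 = 26, d_2 = (1832 - 26^2)/68 = 1156/68 = 17, a_2 = floor((42 + 26)/17) = 4.
  m_3 = 17*4 - 26 = 42, d_3 = (1832 - 42^2)/17 = 68/17 = 4, a_3 = floor((42 + 42)/4) = 21.
  m_4 = 4*21 - 42 = 42, d_4 = (1832 - 42^2)/4 = 68/4 = 17, a_4 = floor((42 + 42)/17) = 4.
  m_5 = 17*4 - 42 = 26, d_5 = (1832 - 26^2)/17 = 1156/17 = 68, a_5 = floor((42 + 26)/68) = 1.
  m_6 = 68*1 - 26 = 42, d_6 = (1832 - 42^2)/68 = 68/68 = 1, a_6 = floor((42 + 42)/1) = 84.
  m_7 = 1*84 - 42 = 42, d_7 = (1832 - 42^2)/1 = 68/1 = 68: (m_7, d_7) = (m_1, d_1) = (42, 68), so from here the quotients repeat a_1, ..., a_6; the period length is 6.
So sqrt(1832) = [42; (1, 4, 21, 4, 1, 84)] with period length k = 6.
k is even, so the fundamental solution of x^2 - 1832y^2 = 1 is (p_{k-1}, q_{k-1}) = (p_5, q_5); compute convergents through index 5.
Convergents (p_i = a_i*p_{i-1} + p_{i-2}, q_i = a_i*q_{i-1} + q_{i-2} with p_{-2}=0, p_{-1}=1, q_{-2}=1, q_{-1}=0):
  i=0: a_0=42, p_0 = 42*1 + 0 = 42, q_0 = 42*0 + 1 = 1.
  i=1: a_1=1, p_1 = 1*42 + 1 = 43, q_1 = 1*1 + 0 = 1.
  i=2: a_2=4, p_2 = 4*43 + 42 = 214, q_2 = 4*1 + 1 = 5.
  i=3: a_3=21, p_3 = 21*214 + 43 = 4537, q_3 = 21*5 + 1 = 106.
  i=4: a_4=4, p_4 = 4*4537 + 214 = 18362, q_4 = 4*106 + 5 = 429.
  i=5: a_5=1, p_5 = 1*18362 + 4537 = 22899, q_5 = 1*429 + 106 = 535.
Check: 22899^2 - 1832*535^2 = 524364201 - 524364200 = 1, so (x, y) = (22899, 535) solves the equation, and by the theorem it is the least positive solution.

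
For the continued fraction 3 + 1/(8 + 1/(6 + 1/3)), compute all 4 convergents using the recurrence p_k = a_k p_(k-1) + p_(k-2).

Using the convergent recurrence p_i = a_i*p_{i-1} + p_{i-2}, q_i = a_i*q_{i-1} + q_{i-2} with p_{-2}=0, p_{-1}=1, q_{-2}=1, q_{-1}=0:
  i=0: a_0=3, p_0 = 3*1 + 0 = 3, q_0 = 3*0 + 1 = 1.
  i=1: a_1=8, p_1 = 8*3 + 1 = 25, q_1 = 8*1 + 0 = 8.
  i=2: a_2=6, p_2 = 6*25 + 3 = 153, q_2 = 6*8 + 1 = 49.
  i=3: a_3=3, p_3 = 3*153 + 25 = 484, q_3 = 3*49 + 8 = 155.

3/1, 25/8, 153/49, 484/155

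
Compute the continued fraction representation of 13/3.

Run the Euclidean algorithm on 13 and 3; the successive quotients are the partial quotients a_0, a_1, ... (each step inverts the fractional part left over by the previous one):
  13 = 4*3 + 1, so a_0 = 4.
  3 = 3*1 + 0, so a_1 = 3.
The remainder reaches 0 after 2 divisions, so the expansion has 2 partial quotients, read off in order.

[4; 3]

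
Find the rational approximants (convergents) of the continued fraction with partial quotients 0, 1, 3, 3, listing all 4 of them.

0/1, 1/1, 3/4, 10/13

Using the convergent recurrence p_i = a_i*p_{i-1} + p_{i-2}, q_i = a_i*q_{i-1} + q_{i-2} with p_{-2}=0, p_{-1}=1, q_{-2}=1, q_{-1}=0:
  i=0: a_0=0, p_0 = 0*1 + 0 = 0, q_0 = 0*0 + 1 = 1.
  i=1: a_1=1, p_1 = 1*0 + 1 = 1, q_1 = 1*1 + 0 = 1.
  i=2: a_2=3, p_2 = 3*1 + 0 = 3, q_2 = 3*1 + 1 = 4.
  i=3: a_3=3, p_3 = 3*3 + 1 = 10, q_3 = 3*4 + 1 = 13.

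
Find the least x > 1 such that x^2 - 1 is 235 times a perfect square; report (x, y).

First expand sqrt(235) as a continued fraction. With x_i = (sqrt(235) + m_i)/d_i and (m_0, d_0) = (0, 1): a_0 = floor(sqrt(235)) = 15, since 15^2 = 225 <= 235 < 256 = 16^2.
Iterate m_{i+1} = d_i*a_i - m_i, d_{i+1} = (235 - m_{i+1}^2)/d_i, a_{i+1} = floor((a_0 + m_{i+1})/d_{i+1}):
  m_1 = 1*15 - 0 = 15, d_1 = (235 - 15^2)/1 = 10/1 = 10, a_1 = floor((15 + 15)/10) = 3.
  m_2 = 10*3 - 15 = 15, d_2 = (235 - 15^2)/10 = 10/10 = 1, a_2 = floor((15 + 15)/1) = 30.
  m_3 = 1*30 - 15 = 15, d_3 = (235 - 15^2)/1 = 10/1 = 10: (m_3, d_3) = (m_1, d_1) = (15, 10), so from here the quotients repeat a_1, a_2; the period length is 2.
So sqrt(235) = [15; (3, 30)] with period length k = 2.
k is even, so the fundamental solution of x^2 - 235y^2 = 1 is (p_{k-1}, q_{k-1}) = (p_1, q_1); compute convergents through index 1.
Convergents (p_i = a_i*p_{i-1} + p_{i-2}, q_i = a_i*q_{i-1} + q_{i-2} with p_{-2}=0, p_{-1}=1, q_{-2}=1, q_{-1}=0):
  i=0: a_0=15, p_0 = 15*1 + 0 = 15, q_0 = 15*0 + 1 = 1.
  i=1: a_1=3, p_1 = 3*15 + 1 = 46, q_1 = 3*1 + 0 = 3.
Check: 46^2 - 235*3^2 = 2116 - 2115 = 1, so (x, y) = (46, 3) solves the equation, and by the theorem it is the least positive solution.

(x, y) = (46, 3)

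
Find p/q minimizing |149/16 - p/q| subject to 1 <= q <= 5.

28/3

Expand x = 149/16 as a continued fraction with the Euclidean algorithm:
  149 = 9*16 + 5, so a_0 = 9.
  16 = 3*5 + 1, so a_1 = 3.
  5 = 5*1 + 0, so a_2 = 5.
so x = [9; 3, 5].
Convergents (p_i = a_i*p_{i-1} + p_{i-2}, q_i = a_i*q_{i-1} + q_{i-2} with p_{-2}=0, p_{-1}=1, q_{-2}=1, q_{-1}=0), until the denominator exceeds 5:
  i=0: a_0=9, p_0 = 9*1 + 0 = 9, q_0 = 9*0 + 1 = 1.
  i=1: a_1=3, p_1 = 3*9 + 1 = 28, q_1 = 3*1 + 0 = 3.
  i=2: a_2=5, p_2 = 5*28 + 9 = 149, q_2 = 5*3 + 1 = 16.
q_2 = 16 > 5, so the last convergent with denominator <= 5 is p_1/q_1 = 28/3.
The closest fraction with denominator <= 5 is either p_1/q_1 or the intermediate fraction (k*p_1 + p_0)/(k*q_1 + q_0) with the largest k >= 1 whose denominator stays <= 5; these approach x as k grows, and every other convergent or intermediate fraction in range is farther away.
Largest k: floor((5 - q_0)/q_1) = floor((5 - 1)/3) = 1.
That gives (1*28 + 9)/(1*3 + 1) = 37/4.
Compare the errors: |x - 28/3| = |149*3 - 28*16|/(16*3) = 1/48, and |x - 37/4| = |149*4 - 37*16|/(16*4) = 4/64.
Cross-multiplying, 1*64 = 64 < 192 = 4*48, so 1/48 is smaller: the convergent 28/3 is closer to x than 37/4.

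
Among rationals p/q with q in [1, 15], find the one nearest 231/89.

Expand x = 231/89 as a continued fraction with the Euclidean algorithm:
  231 = 2*89 + 53, so a_0 = 2.
  89 = 1*53 + 36, so a_1 = 1.
  53 = 1*36 + 17, so a_2 = 1.
  36 = 2*17 + 2, so a_3 = 2.
  17 = 8*2 + 1, so a_4 = 8.
  2 = 2*1 + 0, so a_5 = 2.
so x = [2; 1, 1, 2, 8, 2].
Convergents (p_i = a_i*p_{i-1} + p_{i-2}, q_i = a_i*q_{i-1} + q_{i-2} with p_{-2}=0, p_{-1}=1, q_{-2}=1, q_{-1}=0), until the denominator exceeds 15:
  i=0: a_0=2, p_0 = 2*1 + 0 = 2, q_0 = 2*0 + 1 = 1.
  i=1: a_1=1, p_1 = 1*2 + 1 = 3, q_1 = 1*1 + 0 = 1.
  i=2: a_2=1, p_2 = 1*3 + 2 = 5, q_2 = 1*1 + 1 = 2.
  i=3: a_3=2, p_3 = 2*5 + 3 = 13, q_3 = 2*2 + 1 = 5.
  i=4: a_4=8, p_4 = 8*13 + 5 = 109, q_4 = 8*5 + 2 = 42.
q_4 = 42 > 15, so the last convergent with denominator <= 15 is p_3/q_3 = 13/5.
The closest fraction with denominator <= 15 is either p_3/q_3 or the intermediate fraction (k*p_3 + p_2)/(k*q_3 + q_2) with the largest k >= 1 whose denominator stays <= 15; these approach x as k grows, and every other convergent or intermediate fraction in range is farther away.
Largest k: floor((15 - q_2)/q_3) = floor((15 - 2)/5) = 2.
That gives (2*13 + 5)/(2*5 + 2) = 31/12.
Compare the errors: |x - 13/5| = |231*5 - 13*89|/(89*5) = 2/445, and |x - 31/12| = |231*12 - 31*89|/(89*12) = 13/1068.
Cross-multiplying, 2*1068 = 2136 < 5785 = 13*445, so 2/445 is smaller: the convergent 13/5 is closer to x than 31/12.

13/5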